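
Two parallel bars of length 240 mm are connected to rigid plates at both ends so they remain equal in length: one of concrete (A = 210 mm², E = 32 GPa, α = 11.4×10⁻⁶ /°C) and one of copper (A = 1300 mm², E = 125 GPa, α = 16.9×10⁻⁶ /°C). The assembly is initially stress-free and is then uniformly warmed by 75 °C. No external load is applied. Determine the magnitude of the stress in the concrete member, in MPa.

σ ≈ 12.7 MPa (tensile)

The copper has the larger α, so on heating it would change length more than the concrete if both were free. The rigid plates force a common final length, so the copper is put into compression and the concrete into tension, with equal and opposite forces P (no external load).
Equating the net (thermal + elastic) strains gives |α₁ − α₂|·ΔT = P·[1/(A₁E₁) + 1/(A₂E₂)].
|α₁ − α₂|·ΔT = 5.5×10⁻⁶ × 75 = 0.0004125.
1/(A₁E₁) + 1/(A₂E₂) = 1/(210×32×10³) + 1/(1300×125×10³) = 1.55×10⁻⁷ N⁻¹.
So P = 0.0004125 / 1.55×10⁻⁷ = 2.662 kN.
σ_{concrete} = P/A₁ = 2662/210 = 12.68 MPa, tensile.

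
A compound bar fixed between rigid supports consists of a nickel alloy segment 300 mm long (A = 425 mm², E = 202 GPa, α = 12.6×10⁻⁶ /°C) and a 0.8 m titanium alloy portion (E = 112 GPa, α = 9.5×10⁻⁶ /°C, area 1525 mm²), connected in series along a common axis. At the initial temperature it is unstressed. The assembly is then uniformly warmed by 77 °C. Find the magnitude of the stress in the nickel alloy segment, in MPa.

σ ≈ 252 MPa (compressive)

With the walls removed the bar would change length by δ_free = Σ αᵢΔT Lᵢ = 12.6×10⁻⁶×77×300 + 9.5×10⁻⁶×77×800 = 0.8763 mm.
Since the ends are fixed, an axial force P builds up, equal in every segment, with P · Σ Lᵢ/(AᵢEᵢ) = δ_free.
The series flexibility is Σ Lᵢ/(AᵢEᵢ) = 300/(425×202×10³) + 800/(1525×112×10³) = 8.178×10⁻⁶ mm/N.
Hence P = δ_free / Σ(L/AE) = 0.8763/8.178×10⁻⁶ = 107.1 kN (compressive).
σ_{nickel alloy} = P / A = 107100 / 425 = 252.1 MPa.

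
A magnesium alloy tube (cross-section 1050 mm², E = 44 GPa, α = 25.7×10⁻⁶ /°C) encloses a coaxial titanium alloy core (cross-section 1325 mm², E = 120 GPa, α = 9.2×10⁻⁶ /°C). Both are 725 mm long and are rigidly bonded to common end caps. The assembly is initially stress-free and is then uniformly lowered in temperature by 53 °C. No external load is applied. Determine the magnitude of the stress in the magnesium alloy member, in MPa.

σ ≈ 29.8 MPa (tensile)

Equilibrium of a rigid end plate with no external load gives equal and opposite internal forces ±P in the two members. Since α_{magnesium alloy} > α_{titanium alloy}, cooling drives the magnesium alloy into tension and the titanium alloy into compression.
Setting the final lengths equal and cancelling L: (α₁ − α₂)ΔT = P/(A₁E₁) + P/(A₂E₂).
|α₁ − α₂|·ΔT = 16.5×10⁻⁶ × 53 = 0.0008745.
1/(A₁E₁) + 1/(A₂E₂) = 1/(1050×44×10³) + 1/(1325×120×10³) = 2.793×10⁻⁸ N⁻¹.
P = 0.0008745 / 2.793×10⁻⁸ = 31310 N = 31.31 kN.
σ_{magnesium alloy} = P/A₁ = 31310/1050 = 29.81 MPa, tensile.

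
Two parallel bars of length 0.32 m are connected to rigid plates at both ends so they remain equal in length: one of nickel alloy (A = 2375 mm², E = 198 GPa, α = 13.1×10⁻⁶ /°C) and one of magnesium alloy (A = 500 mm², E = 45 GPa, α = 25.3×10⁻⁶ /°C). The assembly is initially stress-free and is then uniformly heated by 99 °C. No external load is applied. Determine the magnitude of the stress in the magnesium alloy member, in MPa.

The magnesium alloy has the larger α, so on heating it would change length more than the nickel alloy if both were free. The rigid plates force a common final length, so the magnesium alloy is put into compression and the nickel alloy into tension, with equal and opposite forces P (no external load).
Equating the net (thermal + elastic) strains gives |α₁ − α₂|·ΔT = P·[1/(A₁E₁) + 1/(A₂E₂)].
|α₁ − α₂|·ΔT = 12.2×10⁻⁶ × 99 = 0.001208.
1/(A₁E₁) + 1/(A₂E₂) = 1/(2375×198×10³) + 1/(500×45×10³) = 4.657×10⁻⁸ N⁻¹.
So P = 0.001208 / 4.657×10⁻⁸ = 25.93 kN.
σ_{magnesium alloy} = P/A₂ = 25930/500 = 51.87 MPa, compressive.

σ ≈ 51.9 MPa (compressive)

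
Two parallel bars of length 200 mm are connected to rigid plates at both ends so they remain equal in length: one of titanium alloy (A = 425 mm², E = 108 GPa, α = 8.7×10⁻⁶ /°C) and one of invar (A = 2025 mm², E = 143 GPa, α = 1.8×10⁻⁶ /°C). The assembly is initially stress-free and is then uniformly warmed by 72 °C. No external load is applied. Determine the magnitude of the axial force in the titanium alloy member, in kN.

Equilibrium of a rigid end plate with no external load gives equal and opposite internal forces ±P in the two members. Since α_{titanium alloy} > α_{invar}, heating drives the titanium alloy into compression and the invar into tension.
Setting the final lengths equal and cancelling L: (α₁ − α₂)ΔT = P/(A₁E₁) + P/(A₂E₂).
|α₁ − α₂|·ΔT = 6.9×10⁻⁶ × 72 = 0.0004968.
1/(A₁E₁) + 1/(A₂E₂) = 1/(425×108×10³) + 1/(2025×143×10³) = 2.524×10⁻⁸ N⁻¹.
P = 0.0004968 / 2.524×10⁻⁸ = 19680 N = 19.68 kN.

P ≈ 19.7 kN (compressive in the titanium alloy)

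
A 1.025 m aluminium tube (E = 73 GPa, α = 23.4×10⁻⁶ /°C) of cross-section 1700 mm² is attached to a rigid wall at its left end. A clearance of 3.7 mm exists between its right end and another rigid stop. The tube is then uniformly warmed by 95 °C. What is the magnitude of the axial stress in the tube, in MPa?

Free thermal elongation = αΔT L = 23.4×10⁻⁶ × 95 × 1025 = 2.279 mm.
This is smaller than the 3.7 mm clearance, so the tube expands freely without reaching the stop — the stress is zero.

σ ≈ 0 MPa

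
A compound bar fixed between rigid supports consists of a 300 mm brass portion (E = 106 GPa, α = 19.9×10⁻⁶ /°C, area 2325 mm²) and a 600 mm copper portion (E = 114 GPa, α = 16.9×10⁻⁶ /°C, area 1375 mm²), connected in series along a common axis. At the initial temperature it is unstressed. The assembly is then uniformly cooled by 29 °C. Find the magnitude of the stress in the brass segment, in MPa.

With the walls removed the bar would change length by δ_free = Σ αᵢΔT Lᵢ = 19.9×10⁻⁶×29×300 + 16.9×10⁻⁶×29×600 = 0.4672 mm.
The rigid supports impose zero overall length change; the single axial force P common to all segments must satisfy P Σ Lᵢ/(AᵢEᵢ) = δ_free.
The series flexibility is Σ Lᵢ/(AᵢEᵢ) = 300/(2325×106×10³) + 600/(1375×114×10³) = 5.045×10⁻⁶ mm/N.
Hence P = δ_free / Σ(L/AE) = 0.4672/5.045×10⁻⁶ = 92.6 kN (tensile).
σ_{brass} = P / A = 92600 / 2325 = 39.83 MPa.

σ ≈ 39.8 MPa (tensile)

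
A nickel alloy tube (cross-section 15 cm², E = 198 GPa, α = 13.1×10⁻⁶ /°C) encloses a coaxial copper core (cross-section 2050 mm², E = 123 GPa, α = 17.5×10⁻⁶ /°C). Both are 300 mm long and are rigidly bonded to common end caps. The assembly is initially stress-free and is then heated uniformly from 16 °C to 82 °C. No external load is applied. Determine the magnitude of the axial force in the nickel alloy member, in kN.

P ≈ 39.6 kN (tensile in the nickel alloy)

Both members must finish at the same length. With the larger α, the copper tends to over-expand; the plates restrain it, putting the copper in compression and the nickel alloy in tension. With no external load the two internal forces are equal and opposite, magnitude P.
Compatibility of the two members (thermal + elastic change equal): (α₁ − α₂)ΔT = P·[1/(A₁E₁) + 1/(A₂E₂)].
|α₁ − α₂|·ΔT = 4.4×10⁻⁶ × 66 = 0.0002904.
1/(A₁E₁) + 1/(A₂E₂) = 1/(1500×198×10³) + 1/(2050×123×10³) = 7.333×10⁻⁹ N⁻¹.
So P = 0.0002904 / 7.333×10⁻⁹ = 39.6 kN.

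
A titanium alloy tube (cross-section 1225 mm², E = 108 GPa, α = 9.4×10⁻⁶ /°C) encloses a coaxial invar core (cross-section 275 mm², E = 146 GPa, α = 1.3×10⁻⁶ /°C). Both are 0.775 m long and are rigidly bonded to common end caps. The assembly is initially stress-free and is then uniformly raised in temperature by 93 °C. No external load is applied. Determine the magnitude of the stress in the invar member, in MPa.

σ ≈ 84.4 MPa (tensile)

Both members must finish at the same length. With the larger α, the titanium alloy tends to over-expand; the plates restrain it, putting the titanium alloy in compression and the invar in tension. With no external load the two internal forces are equal and opposite, magnitude P.
Setting the final lengths equal and cancelling L: (α₁ − α₂)ΔT = P/(A₁E₁) + P/(A₂E₂).
|α₁ − α₂|·ΔT = 8.1×10⁻⁶ × 93 = 0.0007533.
1/(A₁E₁) + 1/(A₂E₂) = 1/(1225×108×10³) + 1/(275×146×10³) = 3.247×10⁻⁸ N⁻¹.
P = 0.0007533 / 3.247×10⁻⁸ = 23200 N = 23.2 kN.
σ_{invar} = P/A₂ = 23200/275 = 84.38 MPa, tensile.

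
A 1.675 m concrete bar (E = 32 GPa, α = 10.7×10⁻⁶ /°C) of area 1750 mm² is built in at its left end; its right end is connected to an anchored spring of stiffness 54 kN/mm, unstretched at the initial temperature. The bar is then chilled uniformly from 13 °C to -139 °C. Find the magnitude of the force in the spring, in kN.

P ≈ 56.3 kN

The unrestrained thermal change is αΔT L = 10.7×10⁻⁶ × 152 × 1675 = 2.724 mm.
With a force P in the spring, the elastic change of the bar is PL/(AE) and that of the spring is P/k; compatibility requires their sum to equal δ_free.
P [ L/(AE) + 1/k ] = δ_free → P [ 1675/(1750×32×10³) + 1/(54×10³) ] = 2.724.
P = 2.724 / 4.843×10⁻⁵ = 56250 N.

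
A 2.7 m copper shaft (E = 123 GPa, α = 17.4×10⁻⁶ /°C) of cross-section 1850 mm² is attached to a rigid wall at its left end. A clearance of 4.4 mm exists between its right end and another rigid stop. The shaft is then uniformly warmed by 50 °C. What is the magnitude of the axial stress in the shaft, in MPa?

Free thermal elongation = αΔT L = 17.4×10⁻⁶ × 50 × 2700 = 2.349 mm.
Since δ_free = 2.35 mm is less than the 4.4 mm gap, the shaft never touches the wall. No axial force develops.

σ ≈ 0 MPa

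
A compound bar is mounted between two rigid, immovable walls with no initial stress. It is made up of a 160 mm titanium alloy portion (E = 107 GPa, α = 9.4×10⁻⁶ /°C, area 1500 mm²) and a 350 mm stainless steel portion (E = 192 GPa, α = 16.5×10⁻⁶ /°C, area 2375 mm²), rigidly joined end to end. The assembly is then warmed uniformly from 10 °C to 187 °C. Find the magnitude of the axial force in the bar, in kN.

P ≈ 730 kN (compressive)

Free thermal expansion of the whole bar: Σ αᵢΔT Lᵢ = 9.4×10⁻⁶×177×160 + 16.5×10⁻⁶×177×350 = 1.288 mm.
The walls prevent any net length change, so an axial force P (same in every segment) develops. Compatibility: P · Σ Lᵢ/(AᵢEᵢ) = δ_free.
The series flexibility is Σ Lᵢ/(AᵢEᵢ) = 160/(1500×107×10³) + 350/(2375×192×10³) = 1.764×10⁻⁶ mm/N.
So P = 1.288 / 1.764×10⁻⁶ = 730.2 kN, compressive.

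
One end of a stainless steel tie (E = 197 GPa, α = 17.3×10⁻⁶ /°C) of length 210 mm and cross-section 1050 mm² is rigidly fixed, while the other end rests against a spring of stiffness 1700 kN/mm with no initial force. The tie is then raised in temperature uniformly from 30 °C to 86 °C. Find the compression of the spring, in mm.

Free thermal expansion: δ_free = αΔT L = 17.3×10⁻⁶ × 56 × 210 = 0.2034 mm.
With a force P in the spring, the elastic change of the tie is PL/(AE) and that of the spring is P/k; compatibility requires their sum to equal δ_free.
P [ L/(AE) + 1/k ] = δ_free → P [ 210/(1050×197×10³) + 1/(1700×10³) ] = 0.2034.
P = 0.2034 / 1.603×10⁻⁶ = 126900 N.
Spring compression = P/k = 126900/(1700×10³) = 0.07464 mm.

δ ≈ 0.0746 mm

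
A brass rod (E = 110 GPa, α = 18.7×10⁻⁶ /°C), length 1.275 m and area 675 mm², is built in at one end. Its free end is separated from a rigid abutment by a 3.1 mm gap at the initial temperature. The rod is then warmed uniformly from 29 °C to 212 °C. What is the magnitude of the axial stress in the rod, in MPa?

Unrestrained expansion: δ_free = αΔT L = 18.7×10⁻⁶ × 183 × 1275 = 4.363 mm.
After closing the 3.1 mm clearance, 4.363 − 3.1 = 1.263 mm of expansion remains to be suppressed by the wall.
That suppressed elongation corresponds to σ = E·Δ/L = 110×10³ × 1.263/1275 = 109 MPa.

σ ≈ 109 MPa (compressive)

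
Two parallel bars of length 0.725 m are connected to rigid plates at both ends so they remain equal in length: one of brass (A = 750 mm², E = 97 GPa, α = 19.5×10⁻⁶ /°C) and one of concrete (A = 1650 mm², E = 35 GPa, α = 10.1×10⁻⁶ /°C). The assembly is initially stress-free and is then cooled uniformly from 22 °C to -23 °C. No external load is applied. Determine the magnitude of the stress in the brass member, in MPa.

The brass has the larger α, so on cooling it would change length more than the concrete if both were free. The rigid plates force a common final length, so the brass is put into tension and the concrete into compression, with equal and opposite forces P (no external load).
Setting the final lengths equal and cancelling L: (α₁ − α₂)ΔT = P/(A₁E₁) + P/(A₂E₂).
|α₁ − α₂|·ΔT = 9.4×10⁻⁶ × 45 = 0.000423.
1/(A₁E₁) + 1/(A₂E₂) = 1/(750×97×10³) + 1/(1650×35×10³) = 3.106×10⁻⁸ N⁻¹.
So P = 0.000423 / 3.106×10⁻⁸ = 13.62 kN.
σ_{brass} = P/A₁ = 13620/750 = 18.16 MPa, tensile.

σ ≈ 18.2 MPa (tensile)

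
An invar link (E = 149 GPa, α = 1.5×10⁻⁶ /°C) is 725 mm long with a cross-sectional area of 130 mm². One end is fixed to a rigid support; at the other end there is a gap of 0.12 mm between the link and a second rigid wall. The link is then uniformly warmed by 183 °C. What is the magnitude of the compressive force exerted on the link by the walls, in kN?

Free thermal elongation = αΔT L = 1.5×10⁻⁶ × 183 × 725 = 0.199 mm.
The gap closes (δ_free > 0.12 mm) and the wall then resists a further 0.199 − 0.12 = 0.07901 mm of expansion.
That suppressed elongation corresponds to σ = E·Δ/L = 149×10³ × 0.07901/725 = 16.24 MPa.
P = σA = 16.24 × 130 = 2.111 kN.

P ≈ 2.11 kN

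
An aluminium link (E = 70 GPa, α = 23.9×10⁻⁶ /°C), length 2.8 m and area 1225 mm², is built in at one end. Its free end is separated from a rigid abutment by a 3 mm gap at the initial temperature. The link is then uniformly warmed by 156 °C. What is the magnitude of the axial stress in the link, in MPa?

Unrestrained expansion: δ_free = αΔT L = 23.9×10⁻⁶ × 156 × 2800 = 10.44 mm.
After closing the 3 mm clearance, 10.44 − 3 = 7.44 mm of expansion remains to be suppressed by the wall.
So σ = E(δ_free − g)/L = 70×10³ × 7.44/2800 = 186 MPa.

σ ≈ 186 MPa (compressive)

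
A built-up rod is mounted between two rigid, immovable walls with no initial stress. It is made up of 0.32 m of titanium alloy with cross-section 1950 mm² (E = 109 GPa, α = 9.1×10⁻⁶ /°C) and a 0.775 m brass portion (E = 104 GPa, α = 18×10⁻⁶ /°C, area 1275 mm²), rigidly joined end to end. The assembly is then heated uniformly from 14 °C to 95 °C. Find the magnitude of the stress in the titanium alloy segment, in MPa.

σ ≈ 95.3 MPa (compressive)

Free thermal expansion of the whole bar: Σ αᵢΔT Lᵢ = 9.1×10⁻⁶×81×320 + 18×10⁻⁶×81×775 = 1.366 mm.
The rigid supports impose zero overall length change; the single axial force P common to all segments must satisfy P Σ Lᵢ/(AᵢEᵢ) = δ_free.
Σ Lᵢ/(AᵢEᵢ) = 320/(1950×109×10³) + 775/(1275×104×10³) = 7.35×10⁻⁶ mm/N.
P = 1.366 / 7.35×10⁻⁶ = 185800 N = 185.8 kN, compressive.
σ_{titanium alloy} = P / A = 185800 / 1950 = 95.29 MPa.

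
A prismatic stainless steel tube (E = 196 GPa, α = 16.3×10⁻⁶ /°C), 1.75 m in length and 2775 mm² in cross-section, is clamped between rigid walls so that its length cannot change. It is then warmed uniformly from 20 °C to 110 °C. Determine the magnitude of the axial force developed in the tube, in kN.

P ≈ 798 kN (compressive)

Full restraint means ε = 0, so the stress is σ = EαΔT = 196×10³ × 16.3×10⁻⁶ × 90 = 287.5 MPa.
P = AEαΔT = 2775 × 196×10³ × 16.3×10⁻⁶ × 90 = 797.9 kN (compressive).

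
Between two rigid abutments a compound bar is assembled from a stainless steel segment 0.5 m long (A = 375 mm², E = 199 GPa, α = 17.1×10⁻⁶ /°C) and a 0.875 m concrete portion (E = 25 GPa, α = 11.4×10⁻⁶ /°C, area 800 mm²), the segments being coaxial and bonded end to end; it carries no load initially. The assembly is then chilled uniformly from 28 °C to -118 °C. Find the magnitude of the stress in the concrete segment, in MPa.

If the supports were absent, the total length change would be Σ αᵢΔT Lᵢ = 17.1×10⁻⁶×146×500 + 11.4×10⁻⁶×146×875 = 2.705 mm.
Since the ends are fixed, an axial force P builds up, equal in every segment, with P · Σ Lᵢ/(AᵢEᵢ) = δ_free.
Σ Lᵢ/(AᵢEᵢ) = 500/(375×199×10³) + 875/(800×25×10³) = 5.045×10⁻⁵ mm/N.
Hence P = δ_free / Σ(L/AE) = 2.705/5.045×10⁻⁵ = 53.61 kN (tensile).
σ_{concrete} = P / A = 53610 / 800 = 67.01 MPa.

σ ≈ 67 MPa (tensile)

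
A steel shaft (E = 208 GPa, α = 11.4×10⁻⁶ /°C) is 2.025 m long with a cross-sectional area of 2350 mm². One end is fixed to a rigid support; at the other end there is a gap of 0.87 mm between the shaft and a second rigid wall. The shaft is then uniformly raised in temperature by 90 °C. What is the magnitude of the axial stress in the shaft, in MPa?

If the wall were absent the shaft would grow by αΔT L = 11.4×10⁻⁶ × 90 × 2025 = 2.078 mm.
After closing the 0.87 mm clearance, 2.078 − 0.87 = 1.208 mm of expansion remains to be suppressed by the wall.
So σ = E(δ_free − g)/L = 208×10³ × 1.208/2025 = 124 MPa.

σ ≈ 124 MPa (compressive)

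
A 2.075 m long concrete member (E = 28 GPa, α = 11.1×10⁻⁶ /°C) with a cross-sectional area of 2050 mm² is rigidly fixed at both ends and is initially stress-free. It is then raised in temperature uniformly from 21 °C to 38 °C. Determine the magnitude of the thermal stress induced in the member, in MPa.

σ ≈ 5.28 MPa (compressive)

The supports are rigid, so the total axial strain is zero. The restrained thermal strain is ε = αΔT = 11.1×10⁻⁶ × 17 = 188.7×10⁻⁶.
σ = EαΔT = 28×10³ × 11.1×10⁻⁶ × 17 = 5.284 MPa (compressive; the member is trying to expand).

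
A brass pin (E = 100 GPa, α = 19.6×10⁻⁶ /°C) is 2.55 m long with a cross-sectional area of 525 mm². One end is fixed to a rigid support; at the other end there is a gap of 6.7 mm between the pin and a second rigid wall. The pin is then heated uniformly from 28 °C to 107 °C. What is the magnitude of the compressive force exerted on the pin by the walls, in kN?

If the wall were absent the pin would grow by αΔT L = 19.6×10⁻⁶ × 79 × 2550 = 3.948 mm.
This is smaller than the 6.7 mm clearance, so the pin expands freely without reaching the stop — the stress is zero.

P ≈ 0 kN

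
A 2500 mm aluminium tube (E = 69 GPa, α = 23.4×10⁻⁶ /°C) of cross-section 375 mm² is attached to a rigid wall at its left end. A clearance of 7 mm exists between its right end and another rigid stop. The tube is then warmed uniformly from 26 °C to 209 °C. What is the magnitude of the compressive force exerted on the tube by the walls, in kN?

P ≈ 38.4 kN

If the wall were absent the tube would grow by αΔT L = 23.4×10⁻⁶ × 183 × 2500 = 10.71 mm.
The gap closes (δ_free > 7 mm) and the wall then resists a further 10.71 − 7 = 3.705 mm of expansion.
Compatibility: PL/(AE) = 3.705 mm, so σ = P/A = E × (3.705/2500) = 102.3 MPa.
Force on the wall = σA = 102.3 × 375 mm² = 38.35 kN.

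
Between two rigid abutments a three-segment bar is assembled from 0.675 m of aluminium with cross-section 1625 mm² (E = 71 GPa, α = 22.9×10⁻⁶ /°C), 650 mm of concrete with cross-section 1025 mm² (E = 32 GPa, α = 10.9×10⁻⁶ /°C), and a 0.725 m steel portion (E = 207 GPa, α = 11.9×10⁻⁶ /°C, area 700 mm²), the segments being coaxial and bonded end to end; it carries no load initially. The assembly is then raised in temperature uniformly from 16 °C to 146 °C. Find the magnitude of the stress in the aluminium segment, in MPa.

σ ≈ 81.3 MPa (compressive)

If the supports were absent, the total length change would be Σ αᵢΔT Lᵢ = 22.9×10⁻⁶×130×675 + 10.9×10⁻⁶×130×650 + 11.9×10⁻⁶×130×725 = 4.052 mm.
The walls prevent any net length change, so an axial force P (same in every segment) develops. Compatibility: P · Σ Lᵢ/(AᵢEᵢ) = δ_free.
The series flexibility is Σ Lᵢ/(AᵢEᵢ) = 675/(1625×71×10³) + 650/(1025×32×10³) + 725/(700×207×10³) = 3.067×10⁻⁵ mm/N.
P = 4.052 / 3.067×10⁻⁵ = 132100 N = 132.1 kN, compressive.
σ_{aluminium} = P / A = 132100 / 1625 = 81.3 MPa.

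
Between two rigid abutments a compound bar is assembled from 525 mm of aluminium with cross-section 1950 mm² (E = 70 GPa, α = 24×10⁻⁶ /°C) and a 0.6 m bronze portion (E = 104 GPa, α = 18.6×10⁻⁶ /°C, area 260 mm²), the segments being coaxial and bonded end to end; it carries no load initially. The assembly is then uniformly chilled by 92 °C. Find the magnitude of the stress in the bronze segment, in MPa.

σ ≈ 323 MPa (tensile)

Free thermal contraction of the whole bar: Σ αᵢΔT Lᵢ = 24×10⁻⁶×92×525 + 18.6×10⁻⁶×92×600 = 2.186 mm.
Since the ends are fixed, an axial force P builds up, equal in every segment, with P · Σ Lᵢ/(AᵢEᵢ) = δ_free.
Σ Lᵢ/(AᵢEᵢ) = 525/(1950×70×10³) + 600/(260×104×10³) = 2.604×10⁻⁵ mm/N.
P = 2.186 / 2.604×10⁻⁵ = 83960 N = 83.96 kN, tensile.
σ_{bronze} = P / A = 83960 / 260 = 322.9 MPa.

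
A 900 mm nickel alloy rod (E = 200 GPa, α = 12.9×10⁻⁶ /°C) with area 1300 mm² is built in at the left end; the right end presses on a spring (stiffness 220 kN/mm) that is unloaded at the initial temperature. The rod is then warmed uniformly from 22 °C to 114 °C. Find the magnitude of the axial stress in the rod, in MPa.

If the spring were absent the rod would lengthen by αΔT L = 12.9×10⁻⁶ × 92 × 900 = 1.068 mm.
With a force P in the spring, the elastic change of the rod is PL/(AE) and that of the spring is P/k; compatibility requires their sum to equal δ_free.
P [ L/(AE) + 1/k ] = δ_free → P [ 900/(1300×200×10³) + 1/(220×10³) ] = 1.068.
P = 1.068 / 8.007×10⁻⁶ = 133400 N.
σ = P/A = 133400/1300 = 102.6 MPa.

σ ≈ 103 MPa (compressive)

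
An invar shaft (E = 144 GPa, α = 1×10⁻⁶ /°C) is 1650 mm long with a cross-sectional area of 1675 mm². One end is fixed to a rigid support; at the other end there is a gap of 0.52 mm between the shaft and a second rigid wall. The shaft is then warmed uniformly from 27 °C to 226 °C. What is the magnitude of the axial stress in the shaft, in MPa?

If the wall were absent the shaft would grow by αΔT L = 1×10⁻⁶ × 199 × 1650 = 0.3283 mm.
Since δ_free = 0.328 mm is less than the 0.52 mm gap, the shaft never touches the wall. No axial force develops.

σ ≈ 0 MPa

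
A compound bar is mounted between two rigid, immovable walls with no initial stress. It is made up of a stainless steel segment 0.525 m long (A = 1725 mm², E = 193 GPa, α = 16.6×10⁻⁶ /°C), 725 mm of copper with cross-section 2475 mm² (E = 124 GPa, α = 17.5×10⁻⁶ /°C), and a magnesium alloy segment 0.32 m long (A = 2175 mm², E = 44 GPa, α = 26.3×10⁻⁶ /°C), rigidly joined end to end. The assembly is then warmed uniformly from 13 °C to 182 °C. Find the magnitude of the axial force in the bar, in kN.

P ≈ 692 kN (compressive)

If the supports were absent, the total length change would be Σ αᵢΔT Lᵢ = 16.6×10⁻⁶×169×525 + 17.5×10⁻⁶×169×725 + 26.3×10⁻⁶×169×320 = 5.039 mm.
The walls prevent any net length change, so an axial force P (same in every segment) develops. Compatibility: P · Σ Lᵢ/(AᵢEᵢ) = δ_free.
The series flexibility is Σ Lᵢ/(AᵢEᵢ) = 525/(1725×193×10³) + 725/(2475×124×10³) + 320/(2175×44×10³) = 7.283×10⁻⁶ mm/N.
Hence P = δ_free / Σ(L/AE) = 5.039/7.283×10⁻⁶ = 691.9 kN (compressive).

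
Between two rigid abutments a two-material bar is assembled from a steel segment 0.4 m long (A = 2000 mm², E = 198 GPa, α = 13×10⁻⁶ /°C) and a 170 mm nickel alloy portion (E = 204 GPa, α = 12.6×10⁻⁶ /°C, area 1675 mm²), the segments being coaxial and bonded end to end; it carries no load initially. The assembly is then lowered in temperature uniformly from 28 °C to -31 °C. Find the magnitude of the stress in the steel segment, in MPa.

If the supports were absent, the total length change would be Σ αᵢΔT Lᵢ = 13×10⁻⁶×59×400 + 12.6×10⁻⁶×59×170 = 0.4332 mm.
The rigid supports impose zero overall length change; the single axial force P common to all segments must satisfy P Σ Lᵢ/(AᵢEᵢ) = δ_free.
The series flexibility is Σ Lᵢ/(AᵢEᵢ) = 400/(2000×198×10³) + 170/(1675×204×10³) = 1.508×10⁻⁶ mm/N.
Hence P = δ_free / Σ(L/AE) = 0.4332/1.508×10⁻⁶ = 287.3 kN (tensile).
σ_{steel} = P / A = 287300 / 2000 = 143.7 MPa.

σ ≈ 144 MPa (tensile)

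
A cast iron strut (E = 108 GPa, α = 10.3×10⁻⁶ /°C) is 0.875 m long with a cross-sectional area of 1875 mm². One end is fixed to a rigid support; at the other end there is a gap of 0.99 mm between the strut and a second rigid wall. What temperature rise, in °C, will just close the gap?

ΔT ≈ 110 °C

Contact occurs when the free expansion equals the gap: αΔT L = 0.99 mm.
So ΔT = g/(αL) = 0.99/(10.3×10⁻⁶ × 875) = 109.8 °C.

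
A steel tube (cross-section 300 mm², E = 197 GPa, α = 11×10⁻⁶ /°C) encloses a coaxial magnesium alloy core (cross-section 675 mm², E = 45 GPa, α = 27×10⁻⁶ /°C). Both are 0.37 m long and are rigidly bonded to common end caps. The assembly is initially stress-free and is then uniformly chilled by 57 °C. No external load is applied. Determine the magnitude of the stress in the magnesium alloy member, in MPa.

σ ≈ 27.1 MPa (tensile)

Both members must finish at the same length. With the larger α, the magnesium alloy tends to over-contract; the plates restrain it, putting the magnesium alloy in tension and the steel in compression. With no external load the two internal forces are equal and opposite, magnitude P.
Equating the net (thermal + elastic) strains gives |α₁ − α₂|·ΔT = P·[1/(A₁E₁) + 1/(A₂E₂)].
|α₁ − α₂|·ΔT = 16×10⁻⁶ × 57 = 0.000912.
1/(A₁E₁) + 1/(A₂E₂) = 1/(300×197×10³) + 1/(675×45×10³) = 4.984×10⁻⁸ N⁻¹.
P = 0.000912 / 4.984×10⁻⁸ = 18300 N = 18.3 kN.
σ_{magnesium alloy} = P/A₂ = 18300/675 = 27.11 MPa, tensile.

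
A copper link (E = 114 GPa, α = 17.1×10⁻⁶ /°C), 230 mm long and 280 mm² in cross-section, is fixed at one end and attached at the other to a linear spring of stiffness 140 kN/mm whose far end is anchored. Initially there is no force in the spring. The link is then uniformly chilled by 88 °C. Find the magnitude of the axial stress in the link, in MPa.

If the spring were absent the link would shorten by αΔT L = 17.1×10⁻⁶ × 88 × 230 = 0.3461 mm.
With a force P in the spring, the elastic change of the link is PL/(AE) and that of the spring is P/k; compatibility requires their sum to equal δ_free.
P [ L/(AE) + 1/k ] = δ_free → P [ 230/(280×114×10³) + 1/(140×10³) ] = 0.3461.
P = 0.3461 / 1.435×10⁻⁵ = 24120 N.
σ = P/A = 24120/280 = 86.15 MPa.

σ ≈ 86.1 MPa (tensile)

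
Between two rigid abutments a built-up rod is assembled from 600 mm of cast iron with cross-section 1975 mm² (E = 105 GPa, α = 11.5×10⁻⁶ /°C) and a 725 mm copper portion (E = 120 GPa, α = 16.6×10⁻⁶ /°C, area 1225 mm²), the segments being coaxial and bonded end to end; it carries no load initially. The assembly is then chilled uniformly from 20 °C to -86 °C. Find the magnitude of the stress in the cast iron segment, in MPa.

σ ≈ 130 MPa (tensile)

Free thermal contraction of the whole bar: Σ αᵢΔT Lᵢ = 11.5×10⁻⁶×106×600 + 16.6×10⁻⁶×106×725 = 2.007 mm.
Since the ends are fixed, an axial force P builds up, equal in every segment, with P · Σ Lᵢ/(AᵢEᵢ) = δ_free.
Σ Lᵢ/(AᵢEᵢ) = 600/(1975×105×10³) + 725/(1225×120×10³) = 7.825×10⁻⁶ mm/N.
So P = 2.007 / 7.825×10⁻⁶ = 256.5 kN, tensile.
σ_{cast iron} = P / A = 256500 / 1975 = 129.9 MPa.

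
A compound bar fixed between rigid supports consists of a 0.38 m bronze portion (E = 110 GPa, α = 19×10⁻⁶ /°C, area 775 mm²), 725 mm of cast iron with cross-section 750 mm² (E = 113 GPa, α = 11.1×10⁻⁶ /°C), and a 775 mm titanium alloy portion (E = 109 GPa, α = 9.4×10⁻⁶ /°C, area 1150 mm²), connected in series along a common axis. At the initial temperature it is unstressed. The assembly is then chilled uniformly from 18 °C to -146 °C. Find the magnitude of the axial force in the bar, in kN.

P ≈ 193 kN (tensile)

Free thermal contraction of the whole bar: Σ αᵢΔT Lᵢ = 19×10⁻⁶×164×380 + 11.1×10⁻⁶×164×725 + 9.4×10⁻⁶×164×775 = 3.699 mm.
The walls prevent any net length change, so an axial force P (same in every segment) develops. Compatibility: P · Σ Lᵢ/(AᵢEᵢ) = δ_free.
The series flexibility is Σ Lᵢ/(AᵢEᵢ) = 380/(775×110×10³) + 725/(750×113×10³) + 775/(1150×109×10³) = 1.919×10⁻⁵ mm/N.
So P = 3.699 / 1.919×10⁻⁵ = 192.7 kN, tensile.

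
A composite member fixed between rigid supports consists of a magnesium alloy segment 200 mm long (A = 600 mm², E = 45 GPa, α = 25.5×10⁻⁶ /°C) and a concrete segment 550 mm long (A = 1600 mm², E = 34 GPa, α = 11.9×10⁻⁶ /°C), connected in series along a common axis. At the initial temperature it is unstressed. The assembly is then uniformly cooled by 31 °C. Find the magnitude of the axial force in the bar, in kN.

P ≈ 20.6 kN (tensile)

Free thermal contraction of the whole bar: Σ αᵢΔT Lᵢ = 25.5×10⁻⁶×31×200 + 11.9×10⁻⁶×31×550 = 0.361 mm.
The walls prevent any net length change, so an axial force P (same in every segment) develops. Compatibility: P · Σ Lᵢ/(AᵢEᵢ) = δ_free.
Σ Lᵢ/(AᵢEᵢ) = 200/(600×45×10³) + 550/(1600×34×10³) = 1.752×10⁻⁵ mm/N.
P = 0.361 / 1.752×10⁻⁵ = 20610 N = 20.61 kN, tensile.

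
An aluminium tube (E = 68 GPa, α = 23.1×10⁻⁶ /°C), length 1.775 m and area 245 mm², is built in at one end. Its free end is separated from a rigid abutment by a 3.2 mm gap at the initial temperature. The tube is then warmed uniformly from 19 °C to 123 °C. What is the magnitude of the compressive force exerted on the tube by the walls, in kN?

If the wall were absent the tube would grow by αΔT L = 23.1×10⁻⁶ × 104 × 1775 = 4.264 mm.
The gap closes (δ_free > 3.2 mm) and the wall then resists a further 4.264 − 3.2 = 1.064 mm of expansion.
Compatibility: PL/(AE) = 1.064 mm, so σ = P/A = E × (1.064/1775) = 40.77 MPa.
P = σA = 40.77 × 245 = 9.989 kN.

P ≈ 9.99 kN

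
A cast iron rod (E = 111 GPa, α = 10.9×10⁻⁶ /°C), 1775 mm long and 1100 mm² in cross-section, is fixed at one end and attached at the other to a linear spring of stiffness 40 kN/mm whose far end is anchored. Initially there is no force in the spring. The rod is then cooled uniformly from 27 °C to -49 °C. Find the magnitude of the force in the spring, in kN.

P ≈ 37.2 kN

If the spring were absent the rod would shorten by αΔT L = 10.9×10⁻⁶ × 76 × 1775 = 1.47 mm.
With a force P in the spring, the elastic change of the rod is PL/(AE) and that of the spring is P/k; compatibility requires their sum to equal δ_free.
P [ L/(AE) + 1/k ] = δ_free → P [ 1775/(1100×111×10³) + 1/(40×10³) ] = 1.47.
P = 1.47 / 3.954×10⁻⁵ = 37190 N.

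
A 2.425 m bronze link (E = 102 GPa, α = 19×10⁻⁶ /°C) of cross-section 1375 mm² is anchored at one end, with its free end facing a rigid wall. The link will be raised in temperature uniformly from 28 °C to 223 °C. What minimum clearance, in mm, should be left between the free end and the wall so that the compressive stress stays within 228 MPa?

g ≈ 3.56 mm

Free expansion if unrestrained: δ_free = αΔT L = 19×10⁻⁶ × 195 × 2425 = 8.985 mm.
A stress of 228 MPa corresponds to the wall pushing the link back by σL/E = 228×2425/(102×10³) = 5.421 mm.
So the gap has to take up the difference, g_min = δ_free − σL/E = 8.985 − 5.421 = 3.564 mm.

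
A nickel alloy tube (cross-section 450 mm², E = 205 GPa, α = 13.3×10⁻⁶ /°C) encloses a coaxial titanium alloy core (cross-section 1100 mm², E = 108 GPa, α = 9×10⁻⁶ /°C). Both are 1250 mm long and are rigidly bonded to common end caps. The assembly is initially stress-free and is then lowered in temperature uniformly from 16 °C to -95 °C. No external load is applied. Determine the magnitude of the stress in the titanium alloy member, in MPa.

σ ≈ 22.5 MPa (compressive)

The nickel alloy has the larger α, so on cooling it would change length more than the titanium alloy if both were free. The rigid plates force a common final length, so the nickel alloy is put into tension and the titanium alloy into compression, with equal and opposite forces P (no external load).
Setting the final lengths equal and cancelling L: (α₁ − α₂)ΔT = P/(A₁E₁) + P/(A₂E₂).
|α₁ − α₂|·ΔT = 4.3×10⁻⁶ × 111 = 0.0004773.
1/(A₁E₁) + 1/(A₂E₂) = 1/(450×205×10³) + 1/(1100×108×10³) = 1.926×10⁻⁸ N⁻¹.
So P = 0.0004773 / 1.926×10⁻⁸ = 24.78 kN.
σ_{titanium alloy} = P/A₂ = 24780/1100 = 22.53 MPa, compressive.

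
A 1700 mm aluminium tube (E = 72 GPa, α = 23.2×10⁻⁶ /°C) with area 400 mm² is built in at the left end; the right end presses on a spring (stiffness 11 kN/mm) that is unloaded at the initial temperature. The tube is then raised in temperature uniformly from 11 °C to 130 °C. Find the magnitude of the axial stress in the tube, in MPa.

σ ≈ 78.3 MPa (compressive)

If the spring were absent the tube would lengthen by αΔT L = 23.2×10⁻⁶ × 119 × 1700 = 4.693 mm.
Let P be the compressive force at the spring. The tube shortens elastically by PL/(AE) and the spring compresses by P/k; together these equal δ_free.
P [ L/(AE) + 1/k ] = δ_free → P [ 1700/(400×72×10³) + 1/(11×10³) ] = 4.693.
P = 4.693 / 0.0001499 = 31300 N.
σ = P/A = 31300/400 = 78.26 MPa.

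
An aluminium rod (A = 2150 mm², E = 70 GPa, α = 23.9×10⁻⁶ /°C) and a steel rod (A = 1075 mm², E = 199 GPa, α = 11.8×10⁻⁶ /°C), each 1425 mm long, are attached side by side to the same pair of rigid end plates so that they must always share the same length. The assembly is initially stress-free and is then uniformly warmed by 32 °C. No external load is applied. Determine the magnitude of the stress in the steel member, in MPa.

Both members must finish at the same length. With the larger α, the aluminium tends to over-expand; the plates restrain it, putting the aluminium in compression and the steel in tension. With no external load the two internal forces are equal and opposite, magnitude P.
Equating the net (thermal + elastic) strains gives |α₁ − α₂|·ΔT = P·[1/(A₁E₁) + 1/(A₂E₂)].
|α₁ − α₂|·ΔT = 12.1×10⁻⁶ × 32 = 0.0003872.
1/(A₁E₁) + 1/(A₂E₂) = 1/(2150×70×10³) + 1/(1075×199×10³) = 1.132×10⁻⁸ N⁻¹.
P = 0.0003872 / 1.132×10⁻⁸ = 34210 N = 34.21 kN.
σ_{steel} = P/A₂ = 34210/1075 = 31.82 MPa, tensile.

σ ≈ 31.8 MPa (tensile)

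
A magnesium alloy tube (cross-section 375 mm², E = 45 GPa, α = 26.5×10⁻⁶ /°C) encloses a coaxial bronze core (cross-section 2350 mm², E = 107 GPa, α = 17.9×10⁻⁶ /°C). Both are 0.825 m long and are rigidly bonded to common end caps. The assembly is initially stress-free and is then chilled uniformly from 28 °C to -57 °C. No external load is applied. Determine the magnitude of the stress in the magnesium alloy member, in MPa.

σ ≈ 30.8 MPa (tensile)

Equilibrium of a rigid end plate with no external load gives equal and opposite internal forces ±P in the two members. Since α_{magnesium alloy} > α_{bronze}, cooling drives the magnesium alloy into tension and the bronze into compression.
Equating the net (thermal + elastic) strains gives |α₁ − α₂|·ΔT = P·[1/(A₁E₁) + 1/(A₂E₂)].
|α₁ − α₂|·ΔT = 8.6×10⁻⁶ × 85 = 0.000731.
1/(A₁E₁) + 1/(A₂E₂) = 1/(375×45×10³) + 1/(2350×107×10³) = 6.324×10⁻⁸ N⁻¹.
P = 0.000731 / 6.324×10⁻⁸ = 11560 N = 11.56 kN.
σ_{magnesium alloy} = P/A₁ = 11560/375 = 30.83 MPa, tensile.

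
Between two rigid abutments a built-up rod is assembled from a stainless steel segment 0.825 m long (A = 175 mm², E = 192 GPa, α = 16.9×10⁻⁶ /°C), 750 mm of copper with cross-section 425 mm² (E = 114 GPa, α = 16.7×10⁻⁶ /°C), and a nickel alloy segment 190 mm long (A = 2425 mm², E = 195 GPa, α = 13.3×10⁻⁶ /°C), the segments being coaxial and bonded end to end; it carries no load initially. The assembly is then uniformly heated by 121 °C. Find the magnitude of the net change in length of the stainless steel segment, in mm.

|ΔL| ≈ 0.443 mm

Free thermal expansion of the whole bar: Σ αᵢΔT Lᵢ = 16.9×10⁻⁶×121×825 + 16.7×10⁻⁶×121×750 + 13.3×10⁻⁶×121×190 = 3.508 mm.
The walls prevent any net length change, so an axial force P (same in every segment) develops. Compatibility: P · Σ Lᵢ/(AᵢEᵢ) = δ_free.
The series flexibility is Σ Lᵢ/(AᵢEᵢ) = 825/(175×192×10³) + 750/(425×114×10³) + 190/(2425×195×10³) = 4.044×10⁻⁵ mm/N.
Hence P = δ_free / Σ(L/AE) = 3.508/4.044×10⁻⁵ = 86.76 kN (compressive).
For the stainless steel segment, free thermal change = 16.9×10⁻⁶×121×825 = 1.687 mm and elastic change from P = 86760×825/(175×192×10³) = 2.13 mm; these oppose, so the net change is 0.443 mm (segment shortens).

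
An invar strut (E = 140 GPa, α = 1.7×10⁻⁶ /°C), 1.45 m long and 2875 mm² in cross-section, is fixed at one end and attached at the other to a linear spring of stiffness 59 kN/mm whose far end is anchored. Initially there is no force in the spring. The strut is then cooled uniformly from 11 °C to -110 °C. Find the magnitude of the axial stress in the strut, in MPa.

The unrestrained thermal change is αΔT L = 1.7×10⁻⁶ × 121 × 1450 = 0.2983 mm.
Let P be the tensile force in the spring. The strut extends elastically by PL/(AE) and the spring stretches by P/k; together these equal δ_free.
P [ L/(AE) + 1/k ] = δ_free → P [ 1450/(2875×140×10³) + 1/(59×10³) ] = 0.2983.
P = 0.2983 / 2.055×10⁻⁵ = 14510 N.
σ = P/A = 14510/2875 = 5.048 MPa.

σ ≈ 5.05 MPa (tensile)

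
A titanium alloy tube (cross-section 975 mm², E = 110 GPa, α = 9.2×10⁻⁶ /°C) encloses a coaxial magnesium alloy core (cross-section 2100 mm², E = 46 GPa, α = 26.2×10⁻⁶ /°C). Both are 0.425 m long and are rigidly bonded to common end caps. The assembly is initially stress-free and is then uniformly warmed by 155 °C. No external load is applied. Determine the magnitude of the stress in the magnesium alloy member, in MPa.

σ ≈ 63.8 MPa (compressive)

Equilibrium of a rigid end plate with no external load gives equal and opposite internal forces ±P in the two members. Since α_{magnesium alloy} > α_{titanium alloy}, heating drives the magnesium alloy into compression and the titanium alloy into tension.
Equating the net (thermal + elastic) strains gives |α₁ − α₂|·ΔT = P·[1/(A₁E₁) + 1/(A₂E₂)].
|α₁ − α₂|·ΔT = 17×10⁻⁶ × 155 = 0.002635.
1/(A₁E₁) + 1/(A₂E₂) = 1/(975×110×10³) + 1/(2100×46×10³) = 1.968×10⁻⁸ N⁻¹.
So P = 0.002635 / 1.968×10⁻⁸ = 133.9 kN.
σ_{magnesium alloy} = P/A₂ = 133900/2100 = 63.77 MPa, compressive.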